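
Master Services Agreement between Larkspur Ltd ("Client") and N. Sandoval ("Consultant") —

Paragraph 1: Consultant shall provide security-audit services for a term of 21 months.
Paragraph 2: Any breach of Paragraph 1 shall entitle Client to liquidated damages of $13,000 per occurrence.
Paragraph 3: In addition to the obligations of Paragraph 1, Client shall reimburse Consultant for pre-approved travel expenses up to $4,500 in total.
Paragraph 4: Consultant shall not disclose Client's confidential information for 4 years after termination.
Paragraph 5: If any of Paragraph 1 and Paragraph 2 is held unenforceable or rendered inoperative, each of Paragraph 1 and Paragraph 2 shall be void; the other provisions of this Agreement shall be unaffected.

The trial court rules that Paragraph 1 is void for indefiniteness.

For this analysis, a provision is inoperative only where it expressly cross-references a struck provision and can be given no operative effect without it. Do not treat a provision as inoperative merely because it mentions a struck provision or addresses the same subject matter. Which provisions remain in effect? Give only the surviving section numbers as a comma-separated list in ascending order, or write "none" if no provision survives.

3, 4, 5

Paragraph 1 is struck. Paragraph 2 does nothing except set the liquidated-damages amount by reference to Paragraph 1; with Paragraph 1 gone it has no independent effect and is inoperative. Paragraph 3 mentions Paragraph 1 but its own obligation stands independently of Paragraph 1, so Paragraph 3 is not affected. Paragraph 5 declares Paragraph 1 and Paragraph 2 mutually dependent; since one of them has fallen, all of them are of no effect. The remainder continues in force under Paragraph 5. Paragraph 3, Paragraph 4, and Paragraph 5 remain in effect.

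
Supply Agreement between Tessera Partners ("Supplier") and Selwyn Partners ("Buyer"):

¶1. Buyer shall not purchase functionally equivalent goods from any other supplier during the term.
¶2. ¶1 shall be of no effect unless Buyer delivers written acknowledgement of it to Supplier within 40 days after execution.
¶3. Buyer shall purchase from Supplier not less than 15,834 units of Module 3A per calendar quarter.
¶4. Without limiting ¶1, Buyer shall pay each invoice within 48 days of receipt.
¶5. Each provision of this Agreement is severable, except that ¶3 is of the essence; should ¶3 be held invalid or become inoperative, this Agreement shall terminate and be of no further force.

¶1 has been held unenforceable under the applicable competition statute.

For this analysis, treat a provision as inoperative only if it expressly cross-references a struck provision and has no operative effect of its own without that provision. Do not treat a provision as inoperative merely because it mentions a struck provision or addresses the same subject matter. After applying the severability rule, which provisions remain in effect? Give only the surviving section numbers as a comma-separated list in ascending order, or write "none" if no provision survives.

3, 4, 5

¶1 is struck. ¶2 operates only by reference to ¶1, so it falls with ¶1. Although ¶4 refers to ¶1, its operative terms do not depend on ¶1, so it remains in effect. ¶5 makes ¶3 an essential term, but ¶3 is unaffected, so the severability proviso in ¶5 preserves the remaining provisions. The provisions still in force are ¶3, ¶4, and ¶5.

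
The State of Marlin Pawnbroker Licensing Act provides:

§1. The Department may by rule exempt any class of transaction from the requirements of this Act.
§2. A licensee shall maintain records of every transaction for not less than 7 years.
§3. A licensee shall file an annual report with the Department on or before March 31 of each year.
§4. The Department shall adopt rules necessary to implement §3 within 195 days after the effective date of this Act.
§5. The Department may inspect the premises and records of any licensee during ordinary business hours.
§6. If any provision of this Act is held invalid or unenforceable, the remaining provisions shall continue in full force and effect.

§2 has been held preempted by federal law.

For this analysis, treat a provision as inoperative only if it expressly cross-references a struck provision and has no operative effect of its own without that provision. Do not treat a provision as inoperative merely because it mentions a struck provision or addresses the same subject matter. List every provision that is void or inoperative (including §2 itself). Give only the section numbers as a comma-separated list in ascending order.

§2 is struck. No other provision's operative terms depend on §2. §6 is a severability clause and preserves every provision that can still be given independent effect. §1, §3, §4, §5, and §6 remain in effect.

2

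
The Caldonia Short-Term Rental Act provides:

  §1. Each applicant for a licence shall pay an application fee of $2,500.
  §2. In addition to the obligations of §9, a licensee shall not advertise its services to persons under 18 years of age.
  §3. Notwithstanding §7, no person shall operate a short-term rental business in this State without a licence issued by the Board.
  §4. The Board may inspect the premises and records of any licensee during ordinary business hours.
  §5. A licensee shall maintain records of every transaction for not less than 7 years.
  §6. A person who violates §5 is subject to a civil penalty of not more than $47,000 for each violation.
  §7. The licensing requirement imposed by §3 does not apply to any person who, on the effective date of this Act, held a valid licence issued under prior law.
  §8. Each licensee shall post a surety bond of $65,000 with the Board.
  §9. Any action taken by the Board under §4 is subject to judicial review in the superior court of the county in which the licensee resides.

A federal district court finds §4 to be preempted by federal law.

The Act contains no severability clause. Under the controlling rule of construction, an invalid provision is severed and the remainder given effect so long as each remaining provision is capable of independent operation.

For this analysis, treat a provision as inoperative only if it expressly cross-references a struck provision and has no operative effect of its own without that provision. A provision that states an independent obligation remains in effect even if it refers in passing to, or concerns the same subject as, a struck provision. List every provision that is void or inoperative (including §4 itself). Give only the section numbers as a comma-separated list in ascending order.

§4 is struck. §9 merely fixes the judicial-review right for §4; with §4 gone it has nothing to operate on and falls away. §2 mentions §9 but its own obligation stands independently of §9, so §2 is not affected. With no severability clause, the stated default rule severs what cannot stand and enforces each remaining provision that can operate on its own. That leaves §1, §2, §3, §5, §6, §7, and §8 in effect.

4, 9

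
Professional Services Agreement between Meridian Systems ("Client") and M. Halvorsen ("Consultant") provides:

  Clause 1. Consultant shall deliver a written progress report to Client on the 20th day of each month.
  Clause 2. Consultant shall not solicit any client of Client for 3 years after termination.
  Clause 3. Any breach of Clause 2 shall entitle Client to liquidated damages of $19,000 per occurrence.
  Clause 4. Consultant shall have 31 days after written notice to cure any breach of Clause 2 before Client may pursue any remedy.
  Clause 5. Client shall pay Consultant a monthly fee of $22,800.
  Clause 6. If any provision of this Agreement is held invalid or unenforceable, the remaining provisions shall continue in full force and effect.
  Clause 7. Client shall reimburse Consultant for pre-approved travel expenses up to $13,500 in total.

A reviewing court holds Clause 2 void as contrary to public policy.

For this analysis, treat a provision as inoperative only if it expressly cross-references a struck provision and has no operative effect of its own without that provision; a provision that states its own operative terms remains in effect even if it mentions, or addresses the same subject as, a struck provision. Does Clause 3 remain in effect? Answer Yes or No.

No

Clause 2 is struck. Clause 3 has no operative effect of its own apart from Clause 2 and is therefore inoperative. Clause 4 has no operative effect of its own apart from Clause 2 and is therefore inoperative. Under the severability clause in Clause 6, the remaining provisions continue in force. Clause 1, Clause 5, Clause 6, and Clause 7 remain in effect. Clause 3 is among the inoperative provisions, so the answer is no.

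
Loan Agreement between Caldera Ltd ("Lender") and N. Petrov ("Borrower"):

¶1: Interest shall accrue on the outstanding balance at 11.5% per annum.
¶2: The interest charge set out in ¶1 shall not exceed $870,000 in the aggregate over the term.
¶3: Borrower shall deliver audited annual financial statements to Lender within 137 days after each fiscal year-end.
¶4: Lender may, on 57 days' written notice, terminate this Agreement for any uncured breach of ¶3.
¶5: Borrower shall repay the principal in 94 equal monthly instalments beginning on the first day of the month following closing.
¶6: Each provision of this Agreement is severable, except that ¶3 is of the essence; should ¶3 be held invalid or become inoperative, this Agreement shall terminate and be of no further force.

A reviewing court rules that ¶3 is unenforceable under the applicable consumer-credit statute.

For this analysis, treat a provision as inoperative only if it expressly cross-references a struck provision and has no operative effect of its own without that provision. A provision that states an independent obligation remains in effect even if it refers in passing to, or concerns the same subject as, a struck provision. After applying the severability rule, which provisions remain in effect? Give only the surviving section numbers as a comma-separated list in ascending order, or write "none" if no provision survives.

¶3 is struck. ¶4 operates only by reference to ¶3, so it falls with ¶3. ¶6 makes ¶3 an essential term, and ¶3 is the provision held invalid; under ¶6, the entire Agreement is therefore void. No provision of the Agreement survives.

none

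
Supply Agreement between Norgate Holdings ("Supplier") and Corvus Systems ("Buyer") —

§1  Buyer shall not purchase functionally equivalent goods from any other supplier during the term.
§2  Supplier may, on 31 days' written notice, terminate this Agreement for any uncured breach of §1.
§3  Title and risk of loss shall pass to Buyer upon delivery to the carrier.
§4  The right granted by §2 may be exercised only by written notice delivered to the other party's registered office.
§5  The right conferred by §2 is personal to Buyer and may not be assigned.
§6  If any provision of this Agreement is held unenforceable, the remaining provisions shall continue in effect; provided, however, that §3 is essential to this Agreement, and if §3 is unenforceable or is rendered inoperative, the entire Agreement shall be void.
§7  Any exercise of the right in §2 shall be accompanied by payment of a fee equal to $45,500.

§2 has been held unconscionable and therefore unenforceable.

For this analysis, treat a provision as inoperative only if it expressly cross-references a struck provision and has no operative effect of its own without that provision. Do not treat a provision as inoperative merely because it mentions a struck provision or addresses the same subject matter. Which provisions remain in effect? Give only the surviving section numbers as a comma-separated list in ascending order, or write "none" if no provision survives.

1, 3, 6

§2 is struck. §4 merely fixes the notice requirement for §2; with §2 gone it has nothing to operate on and falls away. §5 merely fixes the non-assignment of §2; with §2 gone it has nothing to operate on and falls away. §7 merely fixes the exercise fee for §2; with §2 gone it has nothing to operate on and falls away. §6 makes §3 an essential term, but §3 is unaffected, so the severability proviso in §6 preserves the remaining provisions. That leaves §1, §3, and §6 in effect.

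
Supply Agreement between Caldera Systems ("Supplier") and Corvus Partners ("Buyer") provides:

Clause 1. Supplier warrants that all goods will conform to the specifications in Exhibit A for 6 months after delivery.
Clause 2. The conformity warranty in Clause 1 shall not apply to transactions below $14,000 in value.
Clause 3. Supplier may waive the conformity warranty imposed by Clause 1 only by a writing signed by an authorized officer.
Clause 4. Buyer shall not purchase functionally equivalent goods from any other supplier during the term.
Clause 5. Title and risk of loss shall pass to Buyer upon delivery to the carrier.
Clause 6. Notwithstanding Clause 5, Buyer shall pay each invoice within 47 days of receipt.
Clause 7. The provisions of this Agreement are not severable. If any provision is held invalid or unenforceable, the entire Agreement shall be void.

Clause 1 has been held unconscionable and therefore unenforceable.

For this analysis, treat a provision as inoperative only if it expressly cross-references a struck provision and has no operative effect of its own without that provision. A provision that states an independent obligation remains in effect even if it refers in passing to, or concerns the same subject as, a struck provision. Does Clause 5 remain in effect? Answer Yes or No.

Clause 1 is struck. The whole of Clause 2 is the carve-out from the conformity warranty, defined by reference to Clause 1, so Clause 2 cannot stand once Clause 1 is removed. Clause 3 operates only by reference to Clause 1, so it falls with Clause 1. Clause 7 provides that the Agreement is not severable, so the invalidity of any one provision voids the entire Agreement. No provision of the Agreement survives. Clause 5 is among the inoperative provisions, so the answer is no.

No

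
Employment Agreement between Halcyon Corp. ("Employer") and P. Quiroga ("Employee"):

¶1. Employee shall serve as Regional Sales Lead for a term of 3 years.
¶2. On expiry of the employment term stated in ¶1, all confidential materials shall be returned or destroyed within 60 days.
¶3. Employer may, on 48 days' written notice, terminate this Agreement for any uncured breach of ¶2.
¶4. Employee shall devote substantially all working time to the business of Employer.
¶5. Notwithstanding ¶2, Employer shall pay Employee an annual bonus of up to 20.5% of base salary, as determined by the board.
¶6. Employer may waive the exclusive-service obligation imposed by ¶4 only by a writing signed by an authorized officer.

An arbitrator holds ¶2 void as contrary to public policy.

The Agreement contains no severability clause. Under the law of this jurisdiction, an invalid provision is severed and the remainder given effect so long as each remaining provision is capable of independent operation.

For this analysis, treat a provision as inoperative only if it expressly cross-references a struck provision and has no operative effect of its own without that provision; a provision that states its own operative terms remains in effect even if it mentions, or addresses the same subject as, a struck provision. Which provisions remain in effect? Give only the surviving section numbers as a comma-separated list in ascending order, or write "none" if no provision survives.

1, 4, 5, 6

¶2 is struck. ¶3 operates only by reference to ¶2, so it falls with ¶2. ¶5 mentions ¶2 but its own obligation stands independently of ¶2, so ¶5 is not affected. With no severability clause, the stated default rule severs what cannot stand and enforces each remaining provision that can operate on its own. That leaves ¶1, ¶4, ¶5, and ¶6 in effect.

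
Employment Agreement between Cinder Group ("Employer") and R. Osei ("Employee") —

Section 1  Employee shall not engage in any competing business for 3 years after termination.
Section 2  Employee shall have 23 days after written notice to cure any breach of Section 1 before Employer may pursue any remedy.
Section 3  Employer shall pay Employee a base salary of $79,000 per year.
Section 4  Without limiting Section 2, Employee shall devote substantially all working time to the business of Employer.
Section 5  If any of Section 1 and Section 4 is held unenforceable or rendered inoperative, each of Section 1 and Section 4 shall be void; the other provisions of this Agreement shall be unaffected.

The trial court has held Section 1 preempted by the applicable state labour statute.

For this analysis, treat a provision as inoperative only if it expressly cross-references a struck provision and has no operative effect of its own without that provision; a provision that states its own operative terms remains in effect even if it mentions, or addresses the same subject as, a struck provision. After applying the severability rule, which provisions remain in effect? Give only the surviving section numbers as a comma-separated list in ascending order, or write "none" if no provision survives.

Section 1 is struck. Section 2 merely fixes the cure period for breach of Section 1; with Section 1 gone it has nothing to operate on and falls away. Section 5 declares Section 1 and Section 4 mutually dependent; since one of them has fallen, all of them are of no effect. That brings down Section 4 as well. The remainder continues in force under Section 5. That leaves Section 3 and Section 5 in effect.

3, 5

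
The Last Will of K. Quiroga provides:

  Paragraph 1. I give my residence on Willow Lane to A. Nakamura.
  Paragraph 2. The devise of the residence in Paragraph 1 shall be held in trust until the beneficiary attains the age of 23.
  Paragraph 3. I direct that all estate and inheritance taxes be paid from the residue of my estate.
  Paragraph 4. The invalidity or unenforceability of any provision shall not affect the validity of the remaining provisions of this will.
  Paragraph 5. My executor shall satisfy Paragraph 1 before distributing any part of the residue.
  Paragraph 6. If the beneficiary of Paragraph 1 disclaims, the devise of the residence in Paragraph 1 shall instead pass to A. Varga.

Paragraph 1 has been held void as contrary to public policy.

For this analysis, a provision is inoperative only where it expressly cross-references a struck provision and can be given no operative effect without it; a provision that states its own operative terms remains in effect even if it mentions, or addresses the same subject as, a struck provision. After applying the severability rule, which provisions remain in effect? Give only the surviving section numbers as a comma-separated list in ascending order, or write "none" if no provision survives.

Paragraph 1 is struck. Paragraph 2 has no operative effect of its own apart from Paragraph 1 and is therefore inoperative. Paragraph 5 merely fixes the priority direction for Paragraph 1; with Paragraph 1 gone it has nothing to operate on and falls away. Paragraph 6 operates only by reference to Paragraph 1, so it falls with Paragraph 1. Under the severability clause in Paragraph 4, the remaining provisions continue in force. That leaves Paragraph 3 and Paragraph 4 in effect.

3, 4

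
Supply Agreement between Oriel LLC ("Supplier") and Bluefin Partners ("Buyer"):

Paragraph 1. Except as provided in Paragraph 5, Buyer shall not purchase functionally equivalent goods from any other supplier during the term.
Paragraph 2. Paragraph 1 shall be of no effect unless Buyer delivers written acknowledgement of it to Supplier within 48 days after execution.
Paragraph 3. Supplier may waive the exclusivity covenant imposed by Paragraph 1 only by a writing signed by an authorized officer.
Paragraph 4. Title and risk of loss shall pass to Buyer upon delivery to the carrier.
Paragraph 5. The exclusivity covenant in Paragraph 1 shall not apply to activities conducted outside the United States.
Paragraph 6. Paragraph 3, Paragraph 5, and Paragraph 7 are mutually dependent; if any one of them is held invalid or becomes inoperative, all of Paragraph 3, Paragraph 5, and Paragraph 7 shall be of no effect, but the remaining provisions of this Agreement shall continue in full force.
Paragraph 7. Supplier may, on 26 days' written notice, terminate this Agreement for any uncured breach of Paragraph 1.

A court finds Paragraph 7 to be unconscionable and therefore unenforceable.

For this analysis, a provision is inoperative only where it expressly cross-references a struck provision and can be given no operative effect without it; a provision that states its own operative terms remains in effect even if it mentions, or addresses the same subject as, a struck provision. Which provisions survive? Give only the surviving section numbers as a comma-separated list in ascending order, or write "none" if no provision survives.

1, 2, 4, 6

Paragraph 7 is struck. Paragraph 1 mentions Paragraph 5 but its own obligation stands independently of Paragraph 5, so Paragraph 1 is not affected. Nothing else in the Agreement is defined by reference to Paragraph 7. Paragraph 6 declares Paragraph 3, Paragraph 5, and Paragraph 7 mutually dependent; since one of them has fallen, all of them are of no effect. That brings down Paragraph 3 and Paragraph 5 as well. The remainder continues in force under Paragraph 6. That leaves Paragraph 1, Paragraph 2, Paragraph 4, and Paragraph 6 in effect.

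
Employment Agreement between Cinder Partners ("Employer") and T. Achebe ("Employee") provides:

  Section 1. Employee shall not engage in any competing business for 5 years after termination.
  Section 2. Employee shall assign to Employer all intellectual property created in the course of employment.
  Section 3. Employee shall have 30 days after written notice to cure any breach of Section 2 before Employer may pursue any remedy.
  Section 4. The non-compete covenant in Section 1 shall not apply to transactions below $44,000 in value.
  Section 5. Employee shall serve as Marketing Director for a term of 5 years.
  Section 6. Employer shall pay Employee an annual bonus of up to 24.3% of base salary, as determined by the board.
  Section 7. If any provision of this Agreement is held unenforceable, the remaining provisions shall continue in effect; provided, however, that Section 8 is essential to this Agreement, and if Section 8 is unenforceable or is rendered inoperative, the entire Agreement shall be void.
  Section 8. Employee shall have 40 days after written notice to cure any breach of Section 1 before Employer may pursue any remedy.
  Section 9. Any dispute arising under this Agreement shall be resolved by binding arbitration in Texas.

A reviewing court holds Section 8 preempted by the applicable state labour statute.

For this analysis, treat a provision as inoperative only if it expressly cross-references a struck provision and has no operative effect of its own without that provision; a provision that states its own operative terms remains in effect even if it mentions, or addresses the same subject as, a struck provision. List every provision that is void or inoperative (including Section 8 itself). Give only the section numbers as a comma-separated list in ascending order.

Section 8 is struck. No other provision's operative terms depend on Section 8. Section 7 makes Section 8 an essential term, and Section 8 is the provision held invalid; under Section 7, the entire Agreement is therefore void. No provision of the Agreement survives.

1, 2, 3, 4, 5, 6, 7, 8, 9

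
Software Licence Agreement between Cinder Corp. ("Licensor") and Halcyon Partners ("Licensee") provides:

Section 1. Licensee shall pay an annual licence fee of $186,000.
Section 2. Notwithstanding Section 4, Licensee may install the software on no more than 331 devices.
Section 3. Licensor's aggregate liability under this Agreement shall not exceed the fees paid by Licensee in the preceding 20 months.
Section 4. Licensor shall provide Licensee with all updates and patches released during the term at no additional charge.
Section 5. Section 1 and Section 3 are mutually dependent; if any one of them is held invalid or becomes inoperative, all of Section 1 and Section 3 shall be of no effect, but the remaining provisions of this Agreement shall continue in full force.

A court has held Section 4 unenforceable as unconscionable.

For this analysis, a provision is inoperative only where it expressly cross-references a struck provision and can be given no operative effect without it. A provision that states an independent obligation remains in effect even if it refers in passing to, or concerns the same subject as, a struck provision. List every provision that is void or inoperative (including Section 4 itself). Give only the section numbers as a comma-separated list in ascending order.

Section 4 is struck. Although Section 2 refers to Section 4, its operative terms do not depend on Section 4, so it remains in effect. Nothing else in the Agreement is defined by reference to Section 4. Section 5 ties Section 1 and Section 3 together, but none of those is affected here; the remaining provisions continue in force under Section 5. The provisions still in force are Section 1, Section 2, Section 3, and Section 5.

4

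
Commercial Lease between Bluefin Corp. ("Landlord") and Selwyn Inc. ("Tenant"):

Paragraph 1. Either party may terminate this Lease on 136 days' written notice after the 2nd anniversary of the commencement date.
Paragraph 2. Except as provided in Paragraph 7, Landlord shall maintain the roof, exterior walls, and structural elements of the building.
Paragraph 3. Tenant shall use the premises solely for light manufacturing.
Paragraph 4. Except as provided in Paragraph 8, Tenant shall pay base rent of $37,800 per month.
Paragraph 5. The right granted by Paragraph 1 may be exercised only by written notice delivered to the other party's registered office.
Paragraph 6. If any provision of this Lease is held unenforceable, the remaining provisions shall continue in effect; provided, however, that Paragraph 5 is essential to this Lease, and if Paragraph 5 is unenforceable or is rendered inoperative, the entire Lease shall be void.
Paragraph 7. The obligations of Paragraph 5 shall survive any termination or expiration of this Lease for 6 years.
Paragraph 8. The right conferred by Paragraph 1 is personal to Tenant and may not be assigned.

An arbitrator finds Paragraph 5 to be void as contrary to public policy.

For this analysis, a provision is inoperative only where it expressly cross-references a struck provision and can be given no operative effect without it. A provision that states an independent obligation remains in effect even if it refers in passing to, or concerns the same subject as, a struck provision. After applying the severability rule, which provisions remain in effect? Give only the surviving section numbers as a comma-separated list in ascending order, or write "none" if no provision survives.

Paragraph 5 is struck. Paragraph 7 merely fixes the survival period for Paragraph 5; with Paragraph 5 gone it has nothing to operate on and falls away. Paragraph 6 makes Paragraph 5 an essential term, and Paragraph 5 is the provision held invalid; under Paragraph 6, the entire Lease is therefore void. No provision of the Lease survives.

none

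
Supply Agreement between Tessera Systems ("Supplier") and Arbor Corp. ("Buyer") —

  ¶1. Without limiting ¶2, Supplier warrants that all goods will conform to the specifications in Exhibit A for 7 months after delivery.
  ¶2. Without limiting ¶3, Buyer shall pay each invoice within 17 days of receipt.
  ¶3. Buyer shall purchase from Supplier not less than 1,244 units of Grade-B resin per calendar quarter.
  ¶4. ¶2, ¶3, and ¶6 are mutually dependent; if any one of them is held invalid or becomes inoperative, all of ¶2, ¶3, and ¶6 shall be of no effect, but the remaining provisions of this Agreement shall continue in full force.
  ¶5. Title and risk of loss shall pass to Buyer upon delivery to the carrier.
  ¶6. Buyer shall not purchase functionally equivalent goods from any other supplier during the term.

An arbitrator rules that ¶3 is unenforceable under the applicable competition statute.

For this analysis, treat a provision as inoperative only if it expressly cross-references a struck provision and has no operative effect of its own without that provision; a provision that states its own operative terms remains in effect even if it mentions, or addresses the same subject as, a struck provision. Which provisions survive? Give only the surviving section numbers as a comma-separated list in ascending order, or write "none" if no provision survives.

1, 4, 5

¶3 is struck. Although ¶1 refers to ¶2, its operative terms do not depend on ¶2, so it remains in effect. No other provision's operative terms depend on ¶3. ¶4 declares ¶2, ¶3, and ¶6 mutually dependent; since one of them has fallen, all of them are of no effect. That brings down ¶2 and ¶6 as well. The remainder continues in force under ¶4. That leaves ¶1, ¶4, and ¶5 in effect.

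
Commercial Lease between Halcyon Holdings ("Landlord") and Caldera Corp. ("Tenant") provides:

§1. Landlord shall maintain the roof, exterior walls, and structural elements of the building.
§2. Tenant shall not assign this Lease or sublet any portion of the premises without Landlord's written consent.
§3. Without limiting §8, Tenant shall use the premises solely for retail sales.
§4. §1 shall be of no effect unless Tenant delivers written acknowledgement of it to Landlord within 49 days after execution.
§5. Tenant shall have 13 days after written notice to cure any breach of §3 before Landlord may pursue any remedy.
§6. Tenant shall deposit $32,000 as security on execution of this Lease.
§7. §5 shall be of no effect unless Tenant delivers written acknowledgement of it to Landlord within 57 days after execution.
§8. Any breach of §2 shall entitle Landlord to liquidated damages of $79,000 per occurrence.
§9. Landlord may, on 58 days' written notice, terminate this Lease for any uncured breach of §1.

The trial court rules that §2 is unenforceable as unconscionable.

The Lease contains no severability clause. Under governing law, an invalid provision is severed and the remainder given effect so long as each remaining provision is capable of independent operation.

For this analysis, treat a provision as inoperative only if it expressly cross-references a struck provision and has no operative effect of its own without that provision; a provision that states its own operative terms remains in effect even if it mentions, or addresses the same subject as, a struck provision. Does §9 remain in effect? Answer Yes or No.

§2 is struck. The whole of §8 is the liquidated-damages amount, defined by reference to §2, so §8 cannot stand once §2 is removed. Although §3 refers to §8, its operative terms do not depend on §8, so it remains in effect. With no severability clause, the stated default rule severs what cannot stand and enforces each remaining provision that can operate on its own. That leaves §1, §3, §4, §5, §6, §7, and §9 in effect. §9 is among the surviving provisions, so the answer is yes.

Yes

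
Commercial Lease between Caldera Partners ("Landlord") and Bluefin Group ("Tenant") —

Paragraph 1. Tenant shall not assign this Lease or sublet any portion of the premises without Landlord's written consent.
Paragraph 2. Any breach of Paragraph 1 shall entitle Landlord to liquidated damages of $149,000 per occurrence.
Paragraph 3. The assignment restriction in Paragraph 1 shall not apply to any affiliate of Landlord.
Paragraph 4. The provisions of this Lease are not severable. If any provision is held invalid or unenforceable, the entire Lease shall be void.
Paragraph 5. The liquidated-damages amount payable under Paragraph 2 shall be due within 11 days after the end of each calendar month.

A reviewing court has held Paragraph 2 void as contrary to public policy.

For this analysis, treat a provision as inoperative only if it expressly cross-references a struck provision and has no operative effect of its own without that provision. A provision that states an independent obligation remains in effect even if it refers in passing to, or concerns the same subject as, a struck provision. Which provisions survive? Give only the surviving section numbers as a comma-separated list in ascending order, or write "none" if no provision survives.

Paragraph 2 is struck. Paragraph 5 does nothing except set the payment deadline for the liquidated-damages amount by reference to Paragraph 2; with Paragraph 2 gone it has no independent effect and is inoperative. Paragraph 4 provides that the Lease is not severable, so the invalidity of any one provision voids the entire Lease. No provision of the Lease survives.

none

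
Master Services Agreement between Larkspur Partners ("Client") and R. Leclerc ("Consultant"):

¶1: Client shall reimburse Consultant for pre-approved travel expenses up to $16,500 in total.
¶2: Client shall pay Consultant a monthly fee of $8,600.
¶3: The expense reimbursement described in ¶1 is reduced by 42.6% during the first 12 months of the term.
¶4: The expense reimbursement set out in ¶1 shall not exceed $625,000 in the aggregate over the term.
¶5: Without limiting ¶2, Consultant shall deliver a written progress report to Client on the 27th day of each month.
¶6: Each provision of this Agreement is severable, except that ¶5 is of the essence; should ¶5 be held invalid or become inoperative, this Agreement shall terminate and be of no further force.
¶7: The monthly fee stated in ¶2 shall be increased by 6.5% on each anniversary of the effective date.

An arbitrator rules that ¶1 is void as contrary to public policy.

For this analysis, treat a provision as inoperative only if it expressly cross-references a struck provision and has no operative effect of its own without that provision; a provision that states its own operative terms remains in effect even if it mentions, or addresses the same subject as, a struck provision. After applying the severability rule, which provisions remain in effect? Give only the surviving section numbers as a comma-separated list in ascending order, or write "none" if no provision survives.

¶1 is struck. ¶3 does nothing except set the introductory reduction to the expense reimbursement by reference to ¶1; with ¶1 gone it has no independent effect and is inoperative. The whole of ¶4 is the aggregate cap on the expense reimbursement, defined by reference to ¶1, so ¶4 cannot stand once ¶1 is removed. ¶6 makes ¶5 an essential term, but ¶5 is unaffected, so the severability proviso in ¶6 preserves the remaining provisions. The provisions still in force are ¶2, ¶5, ¶6, and ¶7.

2, 5, 6, 7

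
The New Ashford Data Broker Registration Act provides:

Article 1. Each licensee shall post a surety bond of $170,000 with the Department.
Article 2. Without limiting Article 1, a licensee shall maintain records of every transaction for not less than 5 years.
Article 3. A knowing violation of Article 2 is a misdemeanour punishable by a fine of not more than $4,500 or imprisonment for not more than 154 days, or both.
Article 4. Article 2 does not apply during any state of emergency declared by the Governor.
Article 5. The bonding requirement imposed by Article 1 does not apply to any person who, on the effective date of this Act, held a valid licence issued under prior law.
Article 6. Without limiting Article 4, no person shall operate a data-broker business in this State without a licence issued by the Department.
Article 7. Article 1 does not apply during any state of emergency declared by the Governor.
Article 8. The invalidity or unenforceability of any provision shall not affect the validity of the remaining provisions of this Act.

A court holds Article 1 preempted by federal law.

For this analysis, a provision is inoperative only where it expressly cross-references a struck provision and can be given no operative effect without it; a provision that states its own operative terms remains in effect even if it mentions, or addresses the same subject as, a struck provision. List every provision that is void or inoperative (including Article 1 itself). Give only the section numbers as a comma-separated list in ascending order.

1, 5, 7

Article 1 is struck. Article 5 has no operative effect of its own apart from Article 1 and is therefore inoperative. Article 7 operates only by reference to Article 1, so it falls with Article 1. Article 2 mentions Article 1 but its own obligation stands independently of Article 1, so Article 2 is not affected. Article 8 is a severability clause and preserves every provision that can still be given independent effect. Article 2, Article 3, Article 4, Article 6, and Article 8 remain in effect.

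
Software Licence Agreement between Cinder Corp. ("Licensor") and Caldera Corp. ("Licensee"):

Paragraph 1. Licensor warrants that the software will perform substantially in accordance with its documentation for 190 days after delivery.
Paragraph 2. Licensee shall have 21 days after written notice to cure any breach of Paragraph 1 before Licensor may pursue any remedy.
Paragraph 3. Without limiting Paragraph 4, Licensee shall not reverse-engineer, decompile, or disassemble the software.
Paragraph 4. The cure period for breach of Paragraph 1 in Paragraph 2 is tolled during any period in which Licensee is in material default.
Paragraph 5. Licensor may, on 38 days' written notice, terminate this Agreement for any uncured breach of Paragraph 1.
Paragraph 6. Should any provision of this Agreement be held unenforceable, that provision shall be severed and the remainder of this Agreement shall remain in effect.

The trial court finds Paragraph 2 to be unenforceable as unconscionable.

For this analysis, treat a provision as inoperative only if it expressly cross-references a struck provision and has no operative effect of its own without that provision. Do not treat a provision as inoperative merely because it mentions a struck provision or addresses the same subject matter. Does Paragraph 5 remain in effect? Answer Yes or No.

Yes

Paragraph 2 is struck. Paragraph 4 operates only by reference to Paragraph 2, so it falls with Paragraph 2. Paragraph 3 mentions Paragraph 4 but its own obligation stands independently of Paragraph 4, so Paragraph 3 is not affected. Paragraph 6 is a severability clause and preserves every provision that can still be given independent effect. That leaves Paragraph 1, Paragraph 3, Paragraph 5, and Paragraph 6 in effect. Paragraph 5 is among the surviving provisions, so the answer is yes.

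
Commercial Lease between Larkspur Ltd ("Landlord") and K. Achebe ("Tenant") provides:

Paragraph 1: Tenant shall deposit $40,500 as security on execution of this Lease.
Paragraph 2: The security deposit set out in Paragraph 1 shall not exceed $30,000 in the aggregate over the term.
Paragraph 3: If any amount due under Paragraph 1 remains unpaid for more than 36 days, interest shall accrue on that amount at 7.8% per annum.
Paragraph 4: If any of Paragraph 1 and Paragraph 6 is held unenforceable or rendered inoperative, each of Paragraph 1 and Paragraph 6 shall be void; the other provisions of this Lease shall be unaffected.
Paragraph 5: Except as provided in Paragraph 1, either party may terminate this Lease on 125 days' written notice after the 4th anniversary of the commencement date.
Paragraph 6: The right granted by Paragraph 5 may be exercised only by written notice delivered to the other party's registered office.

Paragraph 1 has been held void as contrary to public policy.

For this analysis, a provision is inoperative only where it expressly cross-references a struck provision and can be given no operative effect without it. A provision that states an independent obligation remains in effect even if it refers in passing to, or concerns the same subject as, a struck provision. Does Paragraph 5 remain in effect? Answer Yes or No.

Yes

Paragraph 1 is struck. Paragraph 2 has no operative effect of its own apart from Paragraph 1 and is therefore inoperative. Paragraph 3 does nothing except set the default interest on the security deposit by reference to Paragraph 1; with Paragraph 1 gone it has no independent effect and is inoperative. Paragraph 5 mentions Paragraph 1 but its own obligation stands independently of Paragraph 1, so Paragraph 5 is not affected. Paragraph 4 declares Paragraph 1 and Paragraph 6 mutually dependent; since one of them has fallen, all of them are of no effect. That brings down Paragraph 6 as well. The remainder continues in force under Paragraph 4. The provisions still in force are Paragraph 4 and Paragraph 5. Paragraph 5 is among the surviving provisions, so the answer is yes.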